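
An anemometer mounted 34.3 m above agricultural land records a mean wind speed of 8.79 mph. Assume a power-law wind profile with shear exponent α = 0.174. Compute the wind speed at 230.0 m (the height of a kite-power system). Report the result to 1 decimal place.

12.2 mph

Power-law profile: V₂ = V₁ · (z₂/z₁)^α
V₂ = 8.79 × (230.0/34.3)^0.174 = 8.79 × (6.7055)^0.174
    = 8.79 × 1.3925 = 12.2402 mph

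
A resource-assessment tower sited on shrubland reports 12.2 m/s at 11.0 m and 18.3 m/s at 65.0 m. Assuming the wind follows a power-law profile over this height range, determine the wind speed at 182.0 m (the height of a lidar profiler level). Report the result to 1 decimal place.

23.1 m/s

First find α: α = ln(V₂/V₁)/ln(z₂/z₁) = ln(18.3/12.2)/ln(65.0/11.0) = 0.40547/1.77649 = 0.2282
Extrapolate from 65.0 m to 182.0 m: V₃ = 18.3 × (182.0/65.0)^0.2282 = 18.3 × 1.2649 = 23.1478 m/s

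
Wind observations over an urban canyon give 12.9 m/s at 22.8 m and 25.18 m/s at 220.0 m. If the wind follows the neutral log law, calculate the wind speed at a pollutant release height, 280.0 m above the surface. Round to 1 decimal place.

Log law: V ∝ ln(z/z₀). From the pair, with r = V₁/V₂ = 0.51231,
ln z₀ = (ln z₁ − r·ln z₂)/(1 − r) = (3.1268 − 0.51231×5.3936)/0.48769 = 0.7454 → z₀ = 2.107 m
V₃ = V₁ · ln(z₃/z₀)/ln(z₁/z₀) = 12.9 × 4.8893/2.3813 = 26.4864 m/s

26.5 m/s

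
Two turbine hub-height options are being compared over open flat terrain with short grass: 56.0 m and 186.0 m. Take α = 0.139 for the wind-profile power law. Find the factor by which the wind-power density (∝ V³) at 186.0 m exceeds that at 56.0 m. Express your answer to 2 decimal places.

Speed ratio: V_B/V_A = (z_B/z_A)^α = (186.0/56.0)^0.139 = (3.3214)^0.139 = 1.18158
Power-density ratio: P_B/P_A = (V_B/V_A)³ = (1.18158)³ = 1.64965

1.65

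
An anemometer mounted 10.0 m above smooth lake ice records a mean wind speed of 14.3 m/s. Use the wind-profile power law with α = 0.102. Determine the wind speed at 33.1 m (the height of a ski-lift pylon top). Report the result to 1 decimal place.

Power-law profile: V₂ = V₁ · (z₂/z₁)^α
V₂ = 14.3 × (33.1/10.0)^0.102 = 14.3 × (3.3100)^0.102
    = 14.3 × 1.1299 = 16.1569 m/s

16.2 m/s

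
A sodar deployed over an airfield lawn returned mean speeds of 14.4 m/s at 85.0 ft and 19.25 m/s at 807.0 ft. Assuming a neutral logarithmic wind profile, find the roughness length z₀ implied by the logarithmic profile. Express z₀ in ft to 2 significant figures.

Log law: V(z) ∝ ln(z/z₀). With r = V₁/V₂ = 14.4/19.25 = 0.74805,
r · ln(z₂/z₀) = ln(z₁/z₀) ⇒ ln z₀ = (ln z₁ − r·ln z₂)/(1 − r)
ln z₀ = (4.44265 − 0.74805×6.69332) / 0.25195 = -2.2398
z₀ = exp(-2.2398) = 0.1065 ft

z₀ ≈ 0.11 ft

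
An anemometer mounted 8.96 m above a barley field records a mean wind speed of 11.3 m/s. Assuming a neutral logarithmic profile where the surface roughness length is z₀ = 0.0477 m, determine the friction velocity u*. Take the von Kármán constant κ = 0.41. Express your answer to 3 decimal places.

Log law: V(z) = (u*/κ) · ln(z/z₀) ⇒ u* = κ · V / ln(z/z₀)
u* = 0.41 × 11.3 / ln(8.96/0.0477) = 0.41 × 11.3 / 5.2356
   = 4.6330 / 5.2356 = 0.8849 m/s

u* ≈ 0.885 m/s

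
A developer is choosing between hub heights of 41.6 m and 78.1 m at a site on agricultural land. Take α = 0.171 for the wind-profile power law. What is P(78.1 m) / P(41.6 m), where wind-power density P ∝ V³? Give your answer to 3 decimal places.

Speed ratio: V_B/V_A = (z_B/z_A)^α = (78.1/41.6)^0.171 = (1.8774)^0.171 = 1.11373
Power-density ratio: P_B/P_A = (V_B/V_A)³ = (1.11373)³ = 1.38145

1.381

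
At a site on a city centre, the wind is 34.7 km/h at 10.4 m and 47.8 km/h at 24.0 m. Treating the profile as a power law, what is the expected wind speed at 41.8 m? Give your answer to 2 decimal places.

First find α: α = ln(V₂/V₁)/ln(z₂/z₁) = ln(47.8/34.7)/ln(24.0/10.4) = 0.32029/0.83625 = 0.3830
Extrapolate from 24.0 m to 41.8 m: V₃ = 47.8 × (41.8/24.0)^0.3830 = 47.8 × 1.2368 = 59.1178 km/h

59.12 km/h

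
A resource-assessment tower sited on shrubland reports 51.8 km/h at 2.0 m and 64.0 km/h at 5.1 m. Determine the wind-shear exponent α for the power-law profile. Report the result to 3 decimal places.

α ≈ 0.226

Power law: V₂/V₁ = (z₂/z₁)^α ⇒ α = ln(V₂/V₁) / ln(z₂/z₁)
α = ln(64.0/51.8) / ln(5.1/2.0) = ln(1.2355) / ln(2.5500)
  = 0.21149 / 0.93609 = 0.22593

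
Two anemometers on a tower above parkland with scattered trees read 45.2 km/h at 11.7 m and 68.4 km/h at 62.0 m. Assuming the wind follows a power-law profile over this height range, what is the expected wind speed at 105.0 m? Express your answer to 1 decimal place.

78.0 km/h

First find α: α = ln(V₂/V₁)/ln(z₂/z₁) = ln(68.4/45.2)/ln(62.0/11.7) = 0.41428/1.66755 = 0.2484
Extrapolate from 62.0 m to 105.0 m: V₃ = 68.4 × (105.0/62.0)^0.2484 = 68.4 × 1.1398 = 77.9646 km/h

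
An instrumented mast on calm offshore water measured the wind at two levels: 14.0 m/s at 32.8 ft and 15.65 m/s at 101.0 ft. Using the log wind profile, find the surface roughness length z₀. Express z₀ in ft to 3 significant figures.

z₀ ≈ 0.00235 ft

Log law: V(z) ∝ ln(z/z₀). With r = V₁/V₂ = 14.0/15.65 = 0.89457,
r · ln(z₂/z₀) = ln(z₁/z₀) ⇒ ln z₀ = (ln z₁ − r·ln z₂)/(1 − r)
ln z₀ = (3.49043 − 0.89457×4.61512) / 0.10543 = -6.0524
z₀ = exp(-6.0524) = 0.002352 ft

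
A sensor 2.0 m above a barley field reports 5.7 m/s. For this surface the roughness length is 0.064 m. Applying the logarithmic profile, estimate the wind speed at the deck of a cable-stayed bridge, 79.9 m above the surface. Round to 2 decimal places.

11.81 m/s

Log law: V(z) ∝ ln(z/z₀), so V₂/V₁ = ln(z₂/z₀) / ln(z₁/z₀).
ln(79.9/0.064) = 7.1296, ln(2.0/0.064) = 3.4420
V₂ = 5.7 × 7.1296/3.4420 = 5.7 × 2.0714 = 11.8067 m/s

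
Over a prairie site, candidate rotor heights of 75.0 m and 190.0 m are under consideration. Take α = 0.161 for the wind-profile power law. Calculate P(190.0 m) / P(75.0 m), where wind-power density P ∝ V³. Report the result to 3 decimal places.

1.567

Speed ratio: V_B/V_A = (z_B/z_A)^α = (190.0/75.0)^0.161 = (2.5333)^0.161 = 1.16143
Power-density ratio: P_B/P_A = (V_B/V_A)³ = (1.16143)³ = 1.56669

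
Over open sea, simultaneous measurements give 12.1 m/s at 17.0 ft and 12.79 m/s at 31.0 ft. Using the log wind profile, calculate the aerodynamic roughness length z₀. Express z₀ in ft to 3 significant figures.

z₀ ≈ 0.000452 ft

Log law: V(z) ∝ ln(z/z₀). With r = V₁/V₂ = 12.1/12.79 = 0.94605,
r · ln(z₂/z₀) = ln(z₁/z₀) ⇒ ln z₀ = (ln z₁ − r·ln z₂)/(1 − r)
ln z₀ = (2.83321 − 0.94605×3.43399) / 0.05395 = -7.7021
z₀ = exp(-7.7021) = 0.0004519 ft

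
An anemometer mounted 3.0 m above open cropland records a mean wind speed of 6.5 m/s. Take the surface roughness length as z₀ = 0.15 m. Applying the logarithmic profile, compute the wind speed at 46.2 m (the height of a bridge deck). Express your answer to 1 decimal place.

12.4 m/s

Log law: V(z) ∝ ln(z/z₀), so V₂/V₁ = ln(z₂/z₀) / ln(z₁/z₀).
ln(46.2/0.15) = 5.7301, ln(3.0/0.15) = 2.9957
V₂ = 6.5 × 5.7301/2.9957 = 6.5 × 1.9128 = 12.4329 m/s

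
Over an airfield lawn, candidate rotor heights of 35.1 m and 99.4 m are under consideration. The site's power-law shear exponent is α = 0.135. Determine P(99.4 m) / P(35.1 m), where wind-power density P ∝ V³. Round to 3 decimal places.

Speed ratio: V_B/V_A = (z_B/z_A)^α = (99.4/35.1)^0.135 = (2.8319)^0.135 = 1.15088
Power-density ratio: P_B/P_A = (V_B/V_A)³ = (1.15088)³ = 1.52438

1.524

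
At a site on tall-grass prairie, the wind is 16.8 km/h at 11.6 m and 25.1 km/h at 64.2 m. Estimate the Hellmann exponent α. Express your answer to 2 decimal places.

Power law: V₂/V₁ = (z₂/z₁)^α ⇒ α = ln(V₂/V₁) / ln(z₂/z₁)
α = ln(25.1/16.8) / ln(64.2/11.6) = ln(1.4940) / ln(5.5345)
  = 0.40149 / 1.71100 = 0.23465

α ≈ 0.23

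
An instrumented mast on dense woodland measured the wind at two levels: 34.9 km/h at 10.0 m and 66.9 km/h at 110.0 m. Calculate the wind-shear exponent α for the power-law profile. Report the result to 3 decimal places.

α ≈ 0.271

Power law: V₂/V₁ = (z₂/z₁)^α ⇒ α = ln(V₂/V₁) / ln(z₂/z₁)
α = ln(66.9/34.9) / ln(110.0/10.0) = ln(1.9169) / ln(11.0000)
  = 0.65071 / 2.39790 = 0.27137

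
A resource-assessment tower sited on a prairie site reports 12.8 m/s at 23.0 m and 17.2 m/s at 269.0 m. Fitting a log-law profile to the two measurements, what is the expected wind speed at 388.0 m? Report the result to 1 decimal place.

17.9 m/s

Log law: V ∝ ln(z/z₀). From the pair, with r = V₁/V₂ = 0.74419,
ln z₀ = (ln z₁ − r·ln z₂)/(1 − r) = (3.1355 − 0.74419×5.5947)/0.25581 = -4.0186 → z₀ = 0.01798 m
V₃ = V₁ · ln(z₃/z₀)/ln(z₁/z₀) = 12.8 × 9.9796/7.1541 = 17.8554 m/s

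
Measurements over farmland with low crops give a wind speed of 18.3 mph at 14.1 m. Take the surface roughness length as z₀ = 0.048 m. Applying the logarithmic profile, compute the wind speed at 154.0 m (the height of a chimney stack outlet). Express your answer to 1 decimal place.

26.0 mph

Log law: V(z) ∝ ln(z/z₀), so V₂/V₁ = ln(z₂/z₀) / ln(z₁/z₀).
ln(154.0/0.048) = 8.0735, ln(14.1/0.048) = 5.6827
V₂ = 18.3 × 8.0735/5.6827 = 18.3 × 1.4207 = 25.9990 mph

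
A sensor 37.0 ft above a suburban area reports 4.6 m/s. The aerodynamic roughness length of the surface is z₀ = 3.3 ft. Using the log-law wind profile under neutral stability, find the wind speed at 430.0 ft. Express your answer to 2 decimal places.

Log law: V(z) ∝ ln(z/z₀), so V₂/V₁ = ln(z₂/z₀) / ln(z₁/z₀).
ln(430.0/3.3) = 4.8699, ln(37.0/3.3) = 2.4170
V₂ = 4.6 × 4.8699/2.4170 = 4.6 × 2.0148 = 9.2683 m/s

9.27 m/s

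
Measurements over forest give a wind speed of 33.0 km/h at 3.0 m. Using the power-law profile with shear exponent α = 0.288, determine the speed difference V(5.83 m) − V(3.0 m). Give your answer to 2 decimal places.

6.96 km/h

Power law: V₂ = V₁ · (z₂/z₁)^α = 33.0 × (1.9433)^0.288 = 39.9591 km/h
ΔV = 39.9591 − 33.0 = 6.9591 km/h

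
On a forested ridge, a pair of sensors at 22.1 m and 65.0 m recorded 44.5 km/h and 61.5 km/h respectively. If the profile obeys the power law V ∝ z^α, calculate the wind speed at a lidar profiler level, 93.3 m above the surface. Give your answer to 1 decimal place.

First find α: α = ln(V₂/V₁)/ln(z₂/z₁) = ln(61.5/44.5)/ln(65.0/22.1) = 0.32355/1.07881 = 0.2999
Extrapolate from 65.0 m to 93.3 m: V₃ = 61.5 × (93.3/65.0)^0.2999 = 61.5 × 1.1145 = 68.5412 km/h

68.5 km/h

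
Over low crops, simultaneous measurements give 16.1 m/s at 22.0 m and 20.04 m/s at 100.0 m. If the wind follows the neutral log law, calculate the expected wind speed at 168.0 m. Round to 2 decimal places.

Log law: V ∝ ln(z/z₀). From the pair, with r = V₁/V₂ = 0.80339,
ln z₀ = (ln z₁ − r·ln z₂)/(1 − r) = (3.0910 − 0.80339×4.6052)/0.19661 = -3.0961 → z₀ = 0.04522 m
V₃ = V₁ · ln(z₃/z₀)/ln(z₁/z₀) = 16.1 × 8.2201/6.1872 = 21.3900 m/s

21.39 m/s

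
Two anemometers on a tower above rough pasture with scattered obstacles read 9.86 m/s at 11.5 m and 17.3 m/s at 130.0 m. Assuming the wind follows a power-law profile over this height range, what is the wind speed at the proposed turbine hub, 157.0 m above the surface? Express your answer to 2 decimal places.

18.07 m/s

First find α: α = ln(V₂/V₁)/ln(z₂/z₁) = ln(17.3/9.86)/ln(130.0/11.5) = 0.56222/2.42519 = 0.2318
Extrapolate from 130.0 m to 157.0 m: V₃ = 17.3 × (157.0/130.0)^0.2318 = 17.3 × 1.0447 = 18.0736 m/s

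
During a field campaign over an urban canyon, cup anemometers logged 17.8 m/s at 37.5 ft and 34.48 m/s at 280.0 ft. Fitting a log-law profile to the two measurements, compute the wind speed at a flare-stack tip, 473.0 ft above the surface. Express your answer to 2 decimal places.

38.83 m/s

Log law: V ∝ ln(z/z₀). From the pair, with r = V₁/V₂ = 0.51624,
ln z₀ = (ln z₁ − r·ln z₂)/(1 − r) = (3.6243 − 0.51624×5.6348)/0.48376 = 1.4789 → z₀ = 4.388 ft
V₃ = V₁ · ln(z₃/z₀)/ln(z₁/z₀) = 17.8 × 4.6802/2.1454 = 38.8300 m/s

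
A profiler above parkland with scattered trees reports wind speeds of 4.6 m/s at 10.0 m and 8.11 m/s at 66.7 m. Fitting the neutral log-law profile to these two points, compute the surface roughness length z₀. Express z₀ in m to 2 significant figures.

z₀ ≈ 0.83 m

Log law: V(z) ∝ ln(z/z₀). With r = V₁/V₂ = 4.6/8.11 = 0.56720,
r · ln(z₂/z₀) = ln(z₁/z₀) ⇒ ln z₀ = (ln z₁ − r·ln z₂)/(1 − r)
ln z₀ = (2.30259 − 0.56720×4.20020) / 0.43280 = -0.1843
z₀ = exp(-0.1843) = 0.8317 m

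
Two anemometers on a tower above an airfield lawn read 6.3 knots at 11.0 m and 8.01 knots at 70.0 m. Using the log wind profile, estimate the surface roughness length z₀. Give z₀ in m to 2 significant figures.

z₀ ≈ 0.012 m

Log law: V(z) ∝ ln(z/z₀). With r = V₁/V₂ = 6.3/8.01 = 0.78652,
r · ln(z₂/z₀) = ln(z₁/z₀) ⇒ ln z₀ = (ln z₁ − r·ln z₂)/(1 − r)
ln z₀ = (2.39790 − 0.78652×4.24850) / 0.21348 = -4.4201
z₀ = exp(-4.4201) = 0.01203 m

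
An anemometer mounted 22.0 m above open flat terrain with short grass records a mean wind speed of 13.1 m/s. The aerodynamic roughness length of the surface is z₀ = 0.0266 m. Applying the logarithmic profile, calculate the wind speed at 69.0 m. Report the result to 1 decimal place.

15.3 m/s

Log law: V(z) ∝ ln(z/z₀), so V₂/V₁ = ln(z₂/z₀) / ln(z₁/z₀).
ln(69.0/0.0266) = 7.8610, ln(22.0/0.0266) = 6.7179
V₂ = 13.1 × 7.8610/6.7179 = 13.1 × 1.1702 = 15.3290 m/s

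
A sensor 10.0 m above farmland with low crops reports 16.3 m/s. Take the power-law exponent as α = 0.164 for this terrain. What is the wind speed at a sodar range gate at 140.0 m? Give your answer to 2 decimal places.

25.13 m/s

Power-law profile: V₂ = V₁ · (z₂/z₁)^α
V₂ = 16.3 × (140.0/10.0)^0.164 = 16.3 × (14.0000)^0.164
    = 16.3 × 1.5416 = 25.1277 m/s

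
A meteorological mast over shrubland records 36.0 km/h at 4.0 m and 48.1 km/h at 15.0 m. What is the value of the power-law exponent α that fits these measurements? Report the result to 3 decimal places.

Power law: V₂/V₁ = (z₂/z₁)^α ⇒ α = ln(V₂/V₁) / ln(z₂/z₁)
α = ln(48.1/36.0) / ln(15.0/4.0) = ln(1.3361) / ln(3.7500)
  = 0.28976 / 1.32176 = 0.21923

α ≈ 0.219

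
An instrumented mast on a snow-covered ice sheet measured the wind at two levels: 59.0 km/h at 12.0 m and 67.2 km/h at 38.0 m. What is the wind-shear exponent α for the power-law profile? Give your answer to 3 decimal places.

Power law: V₂/V₁ = (z₂/z₁)^α ⇒ α = ln(V₂/V₁) / ln(z₂/z₁)
α = ln(67.2/59.0) / ln(38.0/12.0) = ln(1.1390) / ln(3.1667)
  = 0.13014 / 1.15268 = 0.11290

α ≈ 0.113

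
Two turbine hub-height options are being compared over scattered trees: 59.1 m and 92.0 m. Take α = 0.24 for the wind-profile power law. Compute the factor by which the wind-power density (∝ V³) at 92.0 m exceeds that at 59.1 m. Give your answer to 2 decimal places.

1.38

Speed ratio: V_B/V_A = (z_B/z_A)^α = (92.0/59.1)^0.24 = (1.5567)^0.24 = 1.11206
Power-density ratio: P_B/P_A = (V_B/V_A)³ = (1.11206)³ = 1.37526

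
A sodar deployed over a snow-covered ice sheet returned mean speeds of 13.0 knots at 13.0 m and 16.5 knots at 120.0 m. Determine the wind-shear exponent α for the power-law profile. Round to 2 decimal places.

α ≈ 0.11

Power law: V₂/V₁ = (z₂/z₁)^α ⇒ α = ln(V₂/V₁) / ln(z₂/z₁)
α = ln(16.5/13.0) / ln(120.0/13.0) = ln(1.2692) / ln(9.2308)
  = 0.23841 / 2.22254 = 0.10727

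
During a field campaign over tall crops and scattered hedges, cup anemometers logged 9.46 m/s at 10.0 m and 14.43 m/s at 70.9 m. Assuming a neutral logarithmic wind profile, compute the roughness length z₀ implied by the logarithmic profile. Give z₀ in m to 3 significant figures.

Log law: V(z) ∝ ln(z/z₀). With r = V₁/V₂ = 9.46/14.43 = 0.65558,
r · ln(z₂/z₀) = ln(z₁/z₀) ⇒ ln z₀ = (ln z₁ − r·ln z₂)/(1 − r)
ln z₀ = (2.30259 − 0.65558×4.26127) / 0.34442 = -1.4256
z₀ = exp(-1.4256) = 0.2404 m

z₀ ≈ 0.240 m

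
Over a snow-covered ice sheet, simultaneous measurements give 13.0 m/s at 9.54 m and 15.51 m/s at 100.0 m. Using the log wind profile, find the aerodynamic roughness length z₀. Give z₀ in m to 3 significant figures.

Log law: V(z) ∝ ln(z/z₀). With r = V₁/V₂ = 13.0/15.51 = 0.83817,
r · ln(z₂/z₀) = ln(z₁/z₀) ⇒ ln z₀ = (ln z₁ − r·ln z₂)/(1 − r)
ln z₀ = (2.25549 − 0.83817×4.60517) / 0.16183 = -9.9141
z₀ = exp(-9.9141) = 0.00004947 m

z₀ ≈ 0.0000495 m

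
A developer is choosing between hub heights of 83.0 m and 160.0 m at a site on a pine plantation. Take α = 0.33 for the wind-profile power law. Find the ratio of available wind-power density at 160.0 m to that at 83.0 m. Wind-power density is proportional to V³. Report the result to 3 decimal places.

1.915

Speed ratio: V_B/V_A = (z_B/z_A)^α = (160.0/83.0)^0.33 = (1.9277)^0.33 = 1.24183
Power-density ratio: P_B/P_A = (V_B/V_A)³ = (1.24183)³ = 1.91510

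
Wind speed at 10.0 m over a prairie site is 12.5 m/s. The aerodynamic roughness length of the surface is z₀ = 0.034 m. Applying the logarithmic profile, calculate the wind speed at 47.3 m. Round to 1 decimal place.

Log law: V(z) ∝ ln(z/z₀), so V₂/V₁ = ln(z₂/z₀) / ln(z₁/z₀).
ln(47.3/0.034) = 7.2379, ln(10.0/0.034) = 5.6840
V₂ = 12.5 × 7.2379/5.6840 = 12.5 × 1.2734 = 15.9173 m/s

15.9 m/s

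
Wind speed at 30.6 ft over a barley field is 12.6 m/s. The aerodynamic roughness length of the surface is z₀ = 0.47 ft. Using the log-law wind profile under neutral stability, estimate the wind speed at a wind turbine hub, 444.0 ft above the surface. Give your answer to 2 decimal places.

Log law: V(z) ∝ ln(z/z₀), so V₂/V₁ = ln(z₂/z₀) / ln(z₁/z₀).
ln(444.0/0.47) = 6.8508, ln(30.6/0.47) = 4.1760
V₂ = 12.6 × 6.8508/4.1760 = 12.6 × 1.6405 = 20.6705 m/s

20.67 m/s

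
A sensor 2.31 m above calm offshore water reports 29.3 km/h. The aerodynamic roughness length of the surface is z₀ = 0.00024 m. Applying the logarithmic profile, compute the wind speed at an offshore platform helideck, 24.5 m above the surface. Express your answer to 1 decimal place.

Log law: V(z) ∝ ln(z/z₀), so V₂/V₁ = ln(z₂/z₀) / ln(z₁/z₀).
ln(24.5/0.00024) = 11.5335, ln(2.31/0.00024) = 9.1721
V₂ = 29.3 × 11.5335/9.1721 = 29.3 × 1.2575 = 36.8435 km/h

36.8 km/h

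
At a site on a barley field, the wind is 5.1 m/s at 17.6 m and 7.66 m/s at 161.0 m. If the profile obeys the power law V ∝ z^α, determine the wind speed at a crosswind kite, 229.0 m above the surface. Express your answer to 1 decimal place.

8.2 m/s

First find α: α = ln(V₂/V₁)/ln(z₂/z₁) = ln(7.66/5.1)/ln(161.0/17.6) = 0.40677/2.21351 = 0.1838
Extrapolate from 161.0 m to 229.0 m: V₃ = 7.66 × (229.0/161.0)^0.1838 = 7.66 × 1.0669 = 8.1724 m/s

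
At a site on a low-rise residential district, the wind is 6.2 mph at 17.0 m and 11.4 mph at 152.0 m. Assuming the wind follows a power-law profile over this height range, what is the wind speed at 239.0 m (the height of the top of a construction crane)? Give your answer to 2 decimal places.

12.93 mph

First find α: α = ln(V₂/V₁)/ln(z₂/z₁) = ln(11.4/6.2)/ln(152.0/17.0) = 0.60906/2.19067 = 0.2780
Extrapolate from 152.0 m to 239.0 m: V₃ = 11.4 × (239.0/152.0)^0.2780 = 11.4 × 1.1341 = 12.9286 mph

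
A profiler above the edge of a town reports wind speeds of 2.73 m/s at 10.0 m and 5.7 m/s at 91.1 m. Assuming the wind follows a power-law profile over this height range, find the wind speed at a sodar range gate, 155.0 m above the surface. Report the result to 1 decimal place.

First find α: α = ln(V₂/V₁)/ln(z₂/z₁) = ln(5.7/2.73)/ln(91.1/10.0) = 0.73616/2.20937 = 0.3332
Extrapolate from 91.1 m to 155.0 m: V₃ = 5.7 × (155.0/91.1)^0.3332 = 5.7 × 1.1937 = 6.8043 m/s

6.8 m/s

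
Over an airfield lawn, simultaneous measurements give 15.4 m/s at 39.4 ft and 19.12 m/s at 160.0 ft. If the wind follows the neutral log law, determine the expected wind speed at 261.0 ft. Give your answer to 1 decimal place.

20.4 m/s

Log law: V ∝ ln(z/z₀). From the pair, with r = V₁/V₂ = 0.80544,
ln z₀ = (ln z₁ − r·ln z₂)/(1 − r) = (3.6738 − 0.80544×5.0752)/0.19456 = -2.1278 → z₀ = 0.1191 ft
V₃ = V₁ · ln(z₃/z₀)/ln(z₁/z₀) = 15.4 × 7.6923/5.8015 = 20.4190 m/s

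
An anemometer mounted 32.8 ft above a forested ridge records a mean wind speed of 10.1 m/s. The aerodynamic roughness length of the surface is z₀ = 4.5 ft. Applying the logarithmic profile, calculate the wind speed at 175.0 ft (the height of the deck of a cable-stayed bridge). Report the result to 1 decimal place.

18.6 m/s

Log law: V(z) ∝ ln(z/z₀), so V₂/V₁ = ln(z₂/z₀) / ln(z₁/z₀).
ln(175.0/4.5) = 3.6607, ln(32.8/4.5) = 1.9864
V₂ = 10.1 × 3.6607/1.9864 = 10.1 × 1.8429 = 18.6136 m/s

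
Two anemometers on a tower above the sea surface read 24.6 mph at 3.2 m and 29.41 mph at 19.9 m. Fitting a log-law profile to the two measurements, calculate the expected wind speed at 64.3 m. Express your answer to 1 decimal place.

32.5 mph

Log law: V ∝ ln(z/z₀). From the pair, with r = V₁/V₂ = 0.83645,
ln z₀ = (ln z₁ − r·ln z₂)/(1 − r) = (1.1632 − 0.83645×2.9907)/0.16355 = -8.1837 → z₀ = 0.0002792 m
V₃ = V₁ · ln(z₃/z₀)/ln(z₁/z₀) = 24.6 × 12.3472/9.3468 = 32.4968 mph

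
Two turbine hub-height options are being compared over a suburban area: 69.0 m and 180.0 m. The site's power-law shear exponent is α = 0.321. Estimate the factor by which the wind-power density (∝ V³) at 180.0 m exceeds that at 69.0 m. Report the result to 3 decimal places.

2.518

Speed ratio: V_B/V_A = (z_B/z_A)^α = (180.0/69.0)^0.321 = (2.6087)^0.321 = 1.36042
Power-density ratio: P_B/P_A = (V_B/V_A)³ = (1.36042)³ = 2.51777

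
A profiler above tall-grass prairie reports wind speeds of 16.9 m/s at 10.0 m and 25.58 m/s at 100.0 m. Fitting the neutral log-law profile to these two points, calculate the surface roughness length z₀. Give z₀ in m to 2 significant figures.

z₀ ≈ 0.11 m

Log law: V(z) ∝ ln(z/z₀). With r = V₁/V₂ = 16.9/25.58 = 0.66067,
r · ln(z₂/z₀) = ln(z₁/z₀) ⇒ ln z₀ = (ln z₁ − r·ln z₂)/(1 − r)
ln z₀ = (2.30259 − 0.66067×4.60517) / 0.33933 = -2.1806
z₀ = exp(-2.1806) = 0.1130 m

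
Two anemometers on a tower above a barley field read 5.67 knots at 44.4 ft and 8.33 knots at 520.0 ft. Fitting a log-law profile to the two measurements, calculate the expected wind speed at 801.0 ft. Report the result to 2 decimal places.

8.80 knots

Log law: V ∝ ln(z/z₀). From the pair, with r = V₁/V₂ = 0.68067,
ln z₀ = (ln z₁ − r·ln z₂)/(1 − r) = (3.7932 − 0.68067×6.2538)/0.31933 = -1.4517 → z₀ = 0.2342 ft
V₃ = V₁ · ln(z₃/z₀)/ln(z₁/z₀) = 5.67 × 8.1376/5.2449 = 8.7970 knots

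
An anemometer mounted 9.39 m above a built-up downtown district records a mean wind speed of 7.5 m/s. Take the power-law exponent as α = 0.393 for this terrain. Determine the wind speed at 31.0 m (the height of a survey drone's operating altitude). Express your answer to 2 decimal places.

Power-law profile: V₂ = V₁ · (z₂/z₁)^α
V₂ = 7.5 × (31.0/9.39)^0.393 = 7.5 × (3.3014)^0.393
    = 7.5 × 1.5990 = 11.9925 m/s

11.99 m/s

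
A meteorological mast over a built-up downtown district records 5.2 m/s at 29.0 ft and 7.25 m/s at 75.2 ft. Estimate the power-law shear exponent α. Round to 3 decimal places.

α ≈ 0.349

Power law: V₂/V₁ = (z₂/z₁)^α ⇒ α = ln(V₂/V₁) / ln(z₂/z₁)
α = ln(7.25/5.2) / ln(75.2/29.0) = ln(1.3942) / ln(2.5931)
  = 0.33234 / 0.95286 = 0.34879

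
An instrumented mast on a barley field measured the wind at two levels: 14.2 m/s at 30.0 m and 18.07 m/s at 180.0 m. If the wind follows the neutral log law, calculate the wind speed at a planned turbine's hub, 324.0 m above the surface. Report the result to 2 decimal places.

Log law: V ∝ ln(z/z₀). From the pair, with r = V₁/V₂ = 0.78583,
ln z₀ = (ln z₁ − r·ln z₂)/(1 − r) = (3.4012 − 0.78583×5.1930)/0.21417 = -3.1732 → z₀ = 0.04187 m
V₃ = V₁ · ln(z₃/z₀)/ln(z₁/z₀) = 14.2 × 8.9540/6.5744 = 19.3396 m/s

19.34 m/s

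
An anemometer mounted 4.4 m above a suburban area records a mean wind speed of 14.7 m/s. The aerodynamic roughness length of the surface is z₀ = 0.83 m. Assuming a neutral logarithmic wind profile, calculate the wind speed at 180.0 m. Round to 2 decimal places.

47.41 m/s

Log law: V(z) ∝ ln(z/z₀), so V₂/V₁ = ln(z₂/z₀) / ln(z₁/z₀).
ln(180.0/0.83) = 5.3793, ln(4.4/0.83) = 1.6679
V₂ = 14.7 × 5.3793/1.6679 = 14.7 × 3.2251 = 47.4093 m/s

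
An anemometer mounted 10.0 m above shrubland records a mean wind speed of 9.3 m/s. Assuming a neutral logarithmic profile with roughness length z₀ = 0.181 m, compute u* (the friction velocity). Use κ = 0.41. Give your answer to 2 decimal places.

u* ≈ 0.95 m/s

Log law: V(z) = (u*/κ) · ln(z/z₀) ⇒ u* = κ · V / ln(z/z₀)
u* = 0.41 × 9.3 / ln(10.0/0.181) = 0.41 × 9.3 / 4.0118
   = 3.8130 / 4.0118 = 0.9504 m/s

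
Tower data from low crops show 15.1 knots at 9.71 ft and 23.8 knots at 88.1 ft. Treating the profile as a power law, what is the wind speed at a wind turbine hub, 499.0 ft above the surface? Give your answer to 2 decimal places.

First find α: α = ln(V₂/V₁)/ln(z₂/z₁) = ln(23.8/15.1)/ln(88.1/9.71) = 0.45499/2.20532 = 0.2063
Extrapolate from 88.1 ft to 499.0 ft: V₃ = 23.8 × (499.0/88.1)^0.2063 = 23.8 × 1.4301 = 34.0375 knots

34.04 knots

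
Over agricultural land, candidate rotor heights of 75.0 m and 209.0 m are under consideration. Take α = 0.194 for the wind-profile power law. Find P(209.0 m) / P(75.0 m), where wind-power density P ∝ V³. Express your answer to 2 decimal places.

Speed ratio: V_B/V_A = (z_B/z_A)^α = (209.0/75.0)^0.194 = (2.7867)^0.194 = 1.21996
Power-density ratio: P_B/P_A = (V_B/V_A)³ = (1.21996)³ = 1.81568

1.82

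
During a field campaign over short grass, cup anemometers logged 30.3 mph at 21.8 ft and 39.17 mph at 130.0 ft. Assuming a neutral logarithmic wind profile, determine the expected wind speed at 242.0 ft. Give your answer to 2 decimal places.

Log law: V ∝ ln(z/z₀). From the pair, with r = V₁/V₂ = 0.77355,
ln z₀ = (ln z₁ − r·ln z₂)/(1 − r) = (3.0819 − 0.77355×4.8675)/0.22645 = -3.0178 → z₀ = 0.04891 ft
V₃ = V₁ · ln(z₃/z₀)/ln(z₁/z₀) = 30.3 × 8.5067/6.0997 = 42.2568 mph

42.26 mph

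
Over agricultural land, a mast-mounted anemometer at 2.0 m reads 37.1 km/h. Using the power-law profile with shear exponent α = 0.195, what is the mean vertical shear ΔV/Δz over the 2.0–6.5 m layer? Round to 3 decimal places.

Power law: V₂ = V₁ · (z₂/z₁)^α = 37.1 × (3.2500)^0.195 = 46.6865 km/h
ΔV/Δz = (46.6865 − 37.1)/(6.5 − 2.0) = 9.5865/4.5000 = 2.13033 km/h/m

2.130 km/h/m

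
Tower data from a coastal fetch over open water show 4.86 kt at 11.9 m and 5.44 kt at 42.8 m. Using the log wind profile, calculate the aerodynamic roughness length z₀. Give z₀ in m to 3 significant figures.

z₀ ≈ 0.000262 m

Log law: V(z) ∝ ln(z/z₀). With r = V₁/V₂ = 4.86/5.44 = 0.89338,
r · ln(z₂/z₀) = ln(z₁/z₀) ⇒ ln z₀ = (ln z₁ − r·ln z₂)/(1 − r)
ln z₀ = (2.47654 − 0.89338×3.75654) / 0.10662 = -8.2490
z₀ = exp(-8.2490) = 0.0002615 m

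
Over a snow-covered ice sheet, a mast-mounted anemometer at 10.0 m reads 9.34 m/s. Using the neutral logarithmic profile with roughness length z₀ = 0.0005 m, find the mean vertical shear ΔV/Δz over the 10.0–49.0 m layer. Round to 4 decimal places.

Log law: V₂ = V₁ · ln(z₂/z₀)/ln(z₁/z₀) = 9.34 × 11.4927/9.9035 = 10.8388 m/s
ΔV/Δz = (10.8388 − 9.34)/(49.0 − 10.0) = 1.4988/39.0000 = 0.03843 m/s/m

0.0384 m/s/m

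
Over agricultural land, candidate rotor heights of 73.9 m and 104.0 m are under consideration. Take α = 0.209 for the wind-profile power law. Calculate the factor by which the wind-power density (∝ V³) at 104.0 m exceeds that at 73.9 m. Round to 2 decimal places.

1.24

Speed ratio: V_B/V_A = (z_B/z_A)^α = (104.0/73.9)^0.209 = (1.4073)^0.209 = 1.07402
Power-density ratio: P_B/P_A = (V_B/V_A)³ = (1.07402)³ = 1.23891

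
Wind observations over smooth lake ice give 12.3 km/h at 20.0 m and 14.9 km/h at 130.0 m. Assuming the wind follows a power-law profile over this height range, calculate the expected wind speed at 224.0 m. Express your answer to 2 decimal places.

15.75 km/h

First find α: α = ln(V₂/V₁)/ln(z₂/z₁) = ln(14.9/12.3)/ln(130.0/20.0) = 0.19176/1.87180 = 0.1024
Extrapolate from 130.0 m to 224.0 m: V₃ = 14.9 × (224.0/130.0)^0.1024 = 14.9 × 1.0573 = 15.7542 km/h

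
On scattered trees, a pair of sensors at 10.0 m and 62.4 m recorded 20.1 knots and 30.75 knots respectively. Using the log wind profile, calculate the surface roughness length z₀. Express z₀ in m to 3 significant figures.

z₀ ≈ 0.316 m

Log law: V(z) ∝ ln(z/z₀). With r = V₁/V₂ = 20.1/30.75 = 0.65366,
r · ln(z₂/z₀) = ln(z₁/z₀) ⇒ ln z₀ = (ln z₁ − r·ln z₂)/(1 − r)
ln z₀ = (2.30259 − 0.65366×4.13357) / 0.34634 = -1.1531
z₀ = exp(-1.1531) = 0.3157 m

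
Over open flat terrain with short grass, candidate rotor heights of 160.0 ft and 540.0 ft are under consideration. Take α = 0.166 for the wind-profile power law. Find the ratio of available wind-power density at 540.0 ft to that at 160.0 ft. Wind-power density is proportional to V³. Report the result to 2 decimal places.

1.83

Speed ratio: V_B/V_A = (z_B/z_A)^α = (540.0/160.0)^0.166 = (3.3750)^0.166 = 1.22375
Power-density ratio: P_B/P_A = (V_B/V_A)³ = (1.22375)³ = 1.83265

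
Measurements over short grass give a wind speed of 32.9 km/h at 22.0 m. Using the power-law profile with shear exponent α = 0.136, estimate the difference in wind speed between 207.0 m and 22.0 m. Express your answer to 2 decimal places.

Power law: V₂ = V₁ · (z₂/z₁)^α = 32.9 × (9.4091)^0.136 = 44.6271 km/h
ΔV = 44.6271 − 32.9 = 11.7271 km/h

11.73 km/h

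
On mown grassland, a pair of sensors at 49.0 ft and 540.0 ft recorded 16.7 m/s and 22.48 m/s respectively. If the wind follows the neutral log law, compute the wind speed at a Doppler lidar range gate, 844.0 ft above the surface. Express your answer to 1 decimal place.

23.6 m/s

Log law: V ∝ ln(z/z₀). From the pair, with r = V₁/V₂ = 0.74288,
ln z₀ = (ln z₁ − r·ln z₂)/(1 − r) = (3.8918 − 0.74288×6.2916)/0.25712 = -3.0417 → z₀ = 0.04775 ft
V₃ = V₁ · ln(z₃/z₀)/ln(z₁/z₀) = 16.7 × 9.7799/6.9335 = 23.5556 m/s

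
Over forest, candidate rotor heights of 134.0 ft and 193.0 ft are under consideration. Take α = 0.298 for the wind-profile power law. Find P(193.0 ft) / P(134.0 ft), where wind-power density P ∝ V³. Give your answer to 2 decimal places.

1.39

Speed ratio: V_B/V_A = (z_B/z_A)^α = (193.0/134.0)^0.298 = (1.4403)^0.298 = 1.11486
Power-density ratio: P_B/P_A = (V_B/V_A)³ = (1.11486)³ = 1.38566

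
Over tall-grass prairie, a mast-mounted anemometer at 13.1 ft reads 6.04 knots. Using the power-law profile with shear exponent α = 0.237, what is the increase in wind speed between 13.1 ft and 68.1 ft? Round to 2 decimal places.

2.89 knots

Power law: V₂ = V₁ · (z₂/z₁)^α = 6.04 × (5.1985)^0.237 = 8.9269 knots
ΔV = 8.9269 − 6.04 = 2.8869 knots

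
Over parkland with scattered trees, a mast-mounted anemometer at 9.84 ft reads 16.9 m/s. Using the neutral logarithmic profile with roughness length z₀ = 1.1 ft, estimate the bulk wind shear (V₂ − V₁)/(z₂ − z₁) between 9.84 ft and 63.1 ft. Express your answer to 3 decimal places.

Log law: V₂ = V₁ · ln(z₂/z₀)/ln(z₁/z₀) = 16.9 × 4.0494/2.1911 = 31.2325 m/s
ΔV/Δz = (31.2325 − 16.9)/(63.1 − 9.84) = 14.3325/53.2600 = 0.26911 m/s/ft

0.269 m/s/ft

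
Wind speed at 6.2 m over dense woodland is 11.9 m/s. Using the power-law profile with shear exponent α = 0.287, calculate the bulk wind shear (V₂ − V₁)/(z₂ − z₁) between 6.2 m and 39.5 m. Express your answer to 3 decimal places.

0.251 m/s/m

Power law: V₂ = V₁ · (z₂/z₁)^α = 11.9 × (6.3710)^0.287 = 20.2467 m/s
ΔV/Δz = (20.2467 − 11.9)/(39.5 − 6.2) = 8.3467/33.3000 = 0.25065 m/s/m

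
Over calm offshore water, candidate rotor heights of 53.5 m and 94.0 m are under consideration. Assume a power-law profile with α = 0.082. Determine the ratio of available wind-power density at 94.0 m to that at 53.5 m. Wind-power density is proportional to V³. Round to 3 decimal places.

1.149

Speed ratio: V_B/V_A = (z_B/z_A)^α = (94.0/53.5)^0.082 = (1.7570)^0.082 = 1.04730
Power-density ratio: P_B/P_A = (V_B/V_A)³ = (1.04730)³ = 1.14872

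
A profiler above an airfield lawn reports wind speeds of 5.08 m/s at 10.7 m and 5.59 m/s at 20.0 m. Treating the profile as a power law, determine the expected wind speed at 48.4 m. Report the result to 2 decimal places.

First find α: α = ln(V₂/V₁)/ln(z₂/z₁) = ln(5.59/5.08)/ln(20.0/10.7) = 0.09567/0.62549 = 0.1529
Extrapolate from 20.0 m to 48.4 m: V₃ = 5.59 × (48.4/20.0)^0.1529 = 5.59 × 1.1447 = 6.3991 m/s

6.40 m/s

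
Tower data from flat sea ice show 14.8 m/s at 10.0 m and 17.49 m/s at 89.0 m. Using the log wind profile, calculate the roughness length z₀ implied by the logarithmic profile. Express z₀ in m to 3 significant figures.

Log law: V(z) ∝ ln(z/z₀). With r = V₁/V₂ = 14.8/17.49 = 0.84620,
r · ln(z₂/z₀) = ln(z₁/z₀) ⇒ ln z₀ = (ln z₁ − r·ln z₂)/(1 − r)
ln z₀ = (2.30259 − 0.84620×4.48864) / 0.15380 = -9.7248
z₀ = exp(-9.7248) = 0.00005978 m

z₀ ≈ 0.0000598 m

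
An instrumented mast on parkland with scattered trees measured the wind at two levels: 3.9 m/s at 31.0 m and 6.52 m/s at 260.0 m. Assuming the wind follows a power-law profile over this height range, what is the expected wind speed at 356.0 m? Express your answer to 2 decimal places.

7.03 m/s

First find α: α = ln(V₂/V₁)/ln(z₂/z₁) = ln(6.52/3.9)/ln(260.0/31.0) = 0.51390/2.12669 = 0.2416
Extrapolate from 260.0 m to 356.0 m: V₃ = 6.52 × (356.0/260.0)^0.2416 = 6.52 × 1.0789 = 7.0344 m/s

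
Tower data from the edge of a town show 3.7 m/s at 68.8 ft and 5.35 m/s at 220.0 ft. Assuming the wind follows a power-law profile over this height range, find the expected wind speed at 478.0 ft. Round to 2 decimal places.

6.84 m/s

First find α: α = ln(V₂/V₁)/ln(z₂/z₁) = ln(5.35/3.7)/ln(220.0/68.8) = 0.36876/1.16242 = 0.3172
Extrapolate from 220.0 ft to 478.0 ft: V₃ = 5.35 × (478.0/220.0)^0.3172 = 5.35 × 1.2791 = 6.8433 m/s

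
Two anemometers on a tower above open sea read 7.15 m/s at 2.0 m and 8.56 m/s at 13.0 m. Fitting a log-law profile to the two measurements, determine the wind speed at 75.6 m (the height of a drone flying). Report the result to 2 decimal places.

Log law: V ∝ ln(z/z₀). From the pair, with r = V₁/V₂ = 0.83528,
ln z₀ = (ln z₁ − r·ln z₂)/(1 − r) = (0.6931 − 0.83528×2.5649)/0.16472 = -8.7986 → z₀ = 0.0001509 m
V₃ = V₁ · ln(z₃/z₀)/ln(z₁/z₀) = 7.15 × 13.1241/9.4918 = 9.8862 m/s

9.89 m/s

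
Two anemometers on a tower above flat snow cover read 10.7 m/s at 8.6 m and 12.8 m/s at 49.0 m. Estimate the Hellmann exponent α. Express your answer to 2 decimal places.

Power law: V₂/V₁ = (z₂/z₁)^α ⇒ α = ln(V₂/V₁) / ln(z₂/z₁)
α = ln(12.8/10.7) / ln(49.0/8.6) = ln(1.1963) / ln(5.6977)
  = 0.17920 / 1.74006 = 0.10299

α ≈ 0.10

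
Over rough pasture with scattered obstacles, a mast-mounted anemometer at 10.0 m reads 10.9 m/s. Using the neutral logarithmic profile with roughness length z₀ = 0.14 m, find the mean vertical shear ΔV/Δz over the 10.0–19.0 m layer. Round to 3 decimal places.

Log law: V₂ = V₁ · ln(z₂/z₀)/ln(z₁/z₀) = 10.9 × 4.9106/4.2687 = 12.5390 m/s
ΔV/Δz = (12.5390 − 10.9)/(19.0 − 10.0) = 1.6390/9.0000 = 0.18211 m/s/m

0.182 m/s/m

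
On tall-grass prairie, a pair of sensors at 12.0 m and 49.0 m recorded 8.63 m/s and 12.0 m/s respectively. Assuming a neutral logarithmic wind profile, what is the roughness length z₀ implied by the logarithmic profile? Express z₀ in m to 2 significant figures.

z₀ ≈ 0.33 m

Log law: V(z) ∝ ln(z/z₀). With r = V₁/V₂ = 8.63/12.0 = 0.71917,
r · ln(z₂/z₀) = ln(z₁/z₀) ⇒ ln z₀ = (ln z₁ − r·ln z₂)/(1 − r)
ln z₀ = (2.48491 − 0.71917×3.89182) / 0.28083 = -1.1180
z₀ = exp(-1.1180) = 0.3269 m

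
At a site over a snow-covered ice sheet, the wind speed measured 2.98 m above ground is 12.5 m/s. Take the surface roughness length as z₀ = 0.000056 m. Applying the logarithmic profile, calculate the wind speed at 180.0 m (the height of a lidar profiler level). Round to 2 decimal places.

Log law: V(z) ∝ ln(z/z₀), so V₂/V₁ = ln(z₂/z₀) / ln(z₁/z₀).
ln(180.0/0.000056) = 14.9831, ln(2.98/0.000056) = 10.8821
V₂ = 12.5 × 14.9831/10.8821 = 12.5 × 1.3769 = 17.2108 m/s

17.21 m/s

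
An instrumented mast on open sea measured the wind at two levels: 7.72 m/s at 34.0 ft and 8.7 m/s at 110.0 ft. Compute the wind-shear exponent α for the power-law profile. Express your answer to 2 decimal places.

α ≈ 0.10

Power law: V₂/V₁ = (z₂/z₁)^α ⇒ α = ln(V₂/V₁) / ln(z₂/z₁)
α = ln(8.7/7.72) / ln(110.0/34.0) = ln(1.1269) / ln(3.2353)
  = 0.11951 / 1.17412 = 0.10179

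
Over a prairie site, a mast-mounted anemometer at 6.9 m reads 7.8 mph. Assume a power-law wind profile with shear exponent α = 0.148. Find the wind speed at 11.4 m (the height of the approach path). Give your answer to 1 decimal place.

Power-law profile: V₂ = V₁ · (z₂/z₁)^α
V₂ = 7.8 × (11.4/6.9)^0.148 = 7.8 × (1.6522)^0.148
    = 7.8 × 1.0771 = 8.4017 mph

8.4 mph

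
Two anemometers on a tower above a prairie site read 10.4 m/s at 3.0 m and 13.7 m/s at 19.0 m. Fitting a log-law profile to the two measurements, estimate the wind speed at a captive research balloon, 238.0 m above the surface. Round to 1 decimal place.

Log law: V ∝ ln(z/z₀). From the pair, with r = V₁/V₂ = 0.75912,
ln z₀ = (ln z₁ − r·ln z₂)/(1 − r) = (1.0986 − 0.75912×2.9444)/0.24088 = -4.7185 → z₀ = 0.008928 m
V₃ = V₁ · ln(z₃/z₀)/ln(z₁/z₀) = 10.4 × 10.1908/5.8172 = 18.2193 m/s

18.2 m/s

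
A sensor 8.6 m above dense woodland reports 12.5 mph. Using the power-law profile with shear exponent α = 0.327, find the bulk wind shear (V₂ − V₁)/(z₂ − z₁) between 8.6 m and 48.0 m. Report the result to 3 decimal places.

Power law: V₂ = V₁ · (z₂/z₁)^α = 12.5 × (5.5814)^0.327 = 21.9328 mph
ΔV/Δz = (21.9328 − 12.5)/(48.0 − 8.6) = 9.4328/39.4000 = 0.23941 mph/m

0.239 mph/m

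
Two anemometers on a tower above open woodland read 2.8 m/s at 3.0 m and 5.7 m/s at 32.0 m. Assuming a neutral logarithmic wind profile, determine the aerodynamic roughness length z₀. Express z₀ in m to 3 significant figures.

Log law: V(z) ∝ ln(z/z₀). With r = V₁/V₂ = 2.8/5.7 = 0.49123,
r · ln(z₂/z₀) = ln(z₁/z₀) ⇒ ln z₀ = (ln z₁ − r·ln z₂)/(1 − r)
ln z₀ = (1.09861 − 0.49123×3.46574) / 0.50877 = -1.1869
z₀ = exp(-1.1869) = 0.3052 m

z₀ ≈ 0.305 m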